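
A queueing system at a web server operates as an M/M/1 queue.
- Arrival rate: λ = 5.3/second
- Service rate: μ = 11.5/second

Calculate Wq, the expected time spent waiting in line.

First, compute utilization: ρ = λ/μ = 5.3/11.5 = 0.4609
For M/M/1: Wq = λ/(μ(μ-λ))
Wq = 5.3/(11.5 × (11.5-5.3))
Wq = 5.3/(11.5 × 6.20)
Wq = 0.07433 seconds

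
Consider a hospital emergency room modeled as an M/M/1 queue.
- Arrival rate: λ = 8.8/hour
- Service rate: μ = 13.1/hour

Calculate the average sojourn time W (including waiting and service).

First, compute utilization: ρ = λ/μ = 8.8/13.1 = 0.6718
For M/M/1: W = 1/(μ-λ)
W = 1/(13.1-8.8) = 1/4.30
W = 0.2326 hours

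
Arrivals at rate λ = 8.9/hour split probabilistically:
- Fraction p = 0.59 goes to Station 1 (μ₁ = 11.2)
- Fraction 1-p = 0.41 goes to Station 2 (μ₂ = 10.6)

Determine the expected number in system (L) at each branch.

Effective rates: λ₁ = 8.9×0.59 = 5.251, λ₂ = 8.9×0.41 = 3.649
Station 1: ρ₁ = 5.251/11.2 = 0.46884, L₁ = ρ₁/(1-ρ₁) = 0.46884/(1-0.46884) = 0.8827
Station 2: ρ₂ = 3.649/10.6 = 0.34425, L₂ = ρ₂/(1-ρ₂) = 0.34425/(1-0.34425) = 0.5250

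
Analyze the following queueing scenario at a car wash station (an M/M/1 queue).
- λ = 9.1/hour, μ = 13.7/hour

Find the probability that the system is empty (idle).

ρ = λ/μ = 9.1/13.7 = 0.6642
P(0) = 1 - ρ = 1 - 0.6642 = 0.3358
The server is idle 33.58% of the time.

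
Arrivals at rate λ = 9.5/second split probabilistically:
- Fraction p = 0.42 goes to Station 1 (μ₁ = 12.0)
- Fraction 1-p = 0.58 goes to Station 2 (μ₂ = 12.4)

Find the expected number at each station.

Effective rates: λ₁ = 9.5×0.42 = 3.99, λ₂ = 9.5×0.58 = 5.51
Station 1: ρ₁ = 3.99/12.0 = 0.3325, L₁ = ρ₁/(1-ρ₁) = 0.3325/(1-0.3325) = 0.4981
Station 2: ρ₂ = 5.51/12.4 = 0.44435, L₂ = ρ₂/(1-ρ₂) = 0.44435/(1-0.44435) = 0.7997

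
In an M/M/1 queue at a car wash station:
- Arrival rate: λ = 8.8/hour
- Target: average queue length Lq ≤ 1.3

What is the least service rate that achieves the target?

For M/M/1: Lq = λ²/(μ(μ-λ))
Need Lq ≤ 1.3, i.e. μ(μ-λ) ≥ λ²/1.3
μ² - 8.8μ - 77.44/1.3 ≥ 0  →  μ² - 8.8μ - 59.56923 ≥ 0
Quadratic formula (positive root): μ = [λ + √(λ² + 4×59.56923)]/2
Discriminant: 77.44 + 4×59.56923 = 315.7169, √315.7169 = 17.7684
μ ≥ (8.8 + 17.7684)/2 = 13.2842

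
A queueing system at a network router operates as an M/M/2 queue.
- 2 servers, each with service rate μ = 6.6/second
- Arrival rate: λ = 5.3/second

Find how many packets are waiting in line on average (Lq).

Traffic intensity: ρ = λ/(cμ) = 5.3/(2×6.6) = 0.4015
Since ρ = 0.4015 < 1, system is stable.
Offered load a = λ/μ = cρ = 5.3/6.6 = 0.8030
P₀ = [ Σₙ₌₀^1 aⁿ/n! + a^2/(2!(1-ρ)) ]⁻¹
Σ = a^0/0! + a^1/1! = 1.0000 + 0.8030 = 1.8030
a^2/(2!(1-ρ)) = 0.64486/(2 × 0.59848) = 0.5387
P₀ = 1/(1.8030 + 0.5387) = 0.4270
Lq = P₀·a^2·ρ / (2!(1-ρ)²) = 0.4270 × 0.6449 × 0.4015 / (2 × 0.3582) = 0.1543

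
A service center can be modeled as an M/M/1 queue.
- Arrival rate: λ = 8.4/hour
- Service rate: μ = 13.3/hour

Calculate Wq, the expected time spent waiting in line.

First, compute utilization: ρ = λ/μ = 8.4/13.3 = 0.6316
For M/M/1: Wq = λ/(μ(μ-λ))
Wq = 8.4/(13.3 × (13.3-8.4))
Wq = 8.4/(13.3 × 4.90)
Wq = 0.1289 hours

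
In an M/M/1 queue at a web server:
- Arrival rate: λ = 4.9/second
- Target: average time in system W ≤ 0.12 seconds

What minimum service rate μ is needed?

For M/M/1: W = 1/(μ-λ)
Need W ≤ 0.12, so 1/(μ-λ) ≤ 0.12
μ - λ ≥ 1/0.12 = 8.3333
μ ≥ 4.9 + 8.3333 = 13.2333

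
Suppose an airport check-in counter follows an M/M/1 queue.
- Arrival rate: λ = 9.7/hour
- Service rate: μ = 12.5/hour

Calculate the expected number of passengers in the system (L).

ρ = λ/μ = 9.7/12.5 = 0.7760
For M/M/1: L = λ/(μ-λ)
L = 9.7/(12.5-9.7) = 9.7/2.80
L = 3.4643 passengers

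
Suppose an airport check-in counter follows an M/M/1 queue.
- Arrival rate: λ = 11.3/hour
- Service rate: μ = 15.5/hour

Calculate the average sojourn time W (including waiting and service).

First, compute utilization: ρ = λ/μ = 11.3/15.5 = 0.7290
For M/M/1: W = 1/(μ-λ)
W = 1/(15.5-11.3) = 1/4.20
W = 0.2381 hours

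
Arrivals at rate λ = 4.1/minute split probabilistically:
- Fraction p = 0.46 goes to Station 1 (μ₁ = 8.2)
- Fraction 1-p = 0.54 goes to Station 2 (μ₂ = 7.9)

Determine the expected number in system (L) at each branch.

Effective rates: λ₁ = 4.1×0.46 = 1.886, λ₂ = 4.1×0.54 = 2.214
Station 1: ρ₁ = 1.886/8.2 = 0.2300, L₁ = ρ₁/(1-ρ₁) = 0.2300/(1-0.2300) = 0.2987
Station 2: ρ₂ = 2.214/7.9 = 0.28025, L₂ = ρ₂/(1-ρ₂) = 0.28025/(1-0.28025) = 0.3894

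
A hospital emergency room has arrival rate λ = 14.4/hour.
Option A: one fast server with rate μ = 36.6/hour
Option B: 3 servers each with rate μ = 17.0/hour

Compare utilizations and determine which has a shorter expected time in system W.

Option A: single server μ = 36.6 (M/M/1)
  ρ_A = 14.4/36.6 = 0.3934
  W_A = 1/(μ-λ) = 1/(36.6-14.4) = 1/22.20 = 0.04505

Option B: 3 servers μ = 17.0 (M/M/3)
  ρ_B = λ/(cμ) = 14.4/(3×17.0) = 0.2824
  Offered load a = λ/μ = cρ = 14.4/17.0 = 0.8471
  P₀ = [ Σₙ₌₀^2 aⁿ/n! + a^3/(3!(1-ρ)) ]⁻¹
  Σ = a^0/0! + a^1/1! + a^2/2! = 1.0000 + 0.84706 + 0.35875 = 2.2058
  a^3/(3!(1-ρ)) = 0.60777/(6 × 0.71765) = 0.1411
  P₀ = 1/(2.2058 + 0.1411) = 0.4261
  Lq = P₀·a^3·ρ / (3!(1-ρ)²) = 0.42608 × 0.60777 × 0.28235 / (6 × 0.51502) = 0.02366
  Wq_B = Lq/λ = 0.023662/14.4 = 0.0016432
  W_B = Wq_B + 1/μ = 0.0016432 + 0.058824 = 0.06047

Since W_A = 0.04505 < W_B = 0.06047, Option A (single fast server) has the shorter time in system.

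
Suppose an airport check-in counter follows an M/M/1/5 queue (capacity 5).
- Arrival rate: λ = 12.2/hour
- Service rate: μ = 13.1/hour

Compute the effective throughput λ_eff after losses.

ρ = λ/μ = 12.2/13.1 = 0.931298
P₀ = (1-ρ)/(1-ρ^(K+1)) = (1-0.931298)/(1-0.931298^6) = 0.068702/0.34757 = 0.1977
P_K = P₀×ρ^K = 0.1977 × 0.931298^5 = 0.1977 × 0.7006 = 0.1385
λ_eff = λ(1-P_K) = 12.2 × (1 - 0.138473) = 12.2 × 0.861527 = 10.5106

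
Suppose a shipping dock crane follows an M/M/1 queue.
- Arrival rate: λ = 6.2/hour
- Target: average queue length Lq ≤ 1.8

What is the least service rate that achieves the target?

For M/M/1: Lq = λ²/(μ(μ-λ))
Need Lq ≤ 1.8, i.e. μ(μ-λ) ≥ λ²/1.8
μ² - 6.2μ - 38.44/1.8 ≥ 0  →  μ² - 6.2μ - 21.35556 ≥ 0
Quadratic formula (positive root): μ = [λ + √(λ² + 4×21.35556)]/2
Discriminant: 38.44 + 4×21.35556 = 123.8622, √123.8622 = 11.12934
μ ≥ (6.2 + 11.12934)/2 = 8.6647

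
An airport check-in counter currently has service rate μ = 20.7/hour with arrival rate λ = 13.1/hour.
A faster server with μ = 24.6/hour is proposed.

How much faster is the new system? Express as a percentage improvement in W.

System 1: ρ₁ = 13.1/20.7 = 0.6329, W₁ = 1/(20.7-13.1) = 0.13158
System 2: ρ₂ = 13.1/24.6 = 0.5325, W₂ = 1/(24.6-13.1) = 0.086957
Improvement: (W₁-W₂)/W₁ = (0.13158-0.086957)/0.13158 = 33.91%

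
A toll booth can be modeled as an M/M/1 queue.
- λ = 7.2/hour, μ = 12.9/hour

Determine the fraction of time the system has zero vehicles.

ρ = λ/μ = 7.2/12.9 = 0.5581
P(0) = 1 - ρ = 1 - 0.5581 = 0.4419
The server is idle 44.19% of the time.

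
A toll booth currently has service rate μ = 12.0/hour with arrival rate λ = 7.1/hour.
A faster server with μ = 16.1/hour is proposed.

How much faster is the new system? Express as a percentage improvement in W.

System 1: ρ₁ = 7.1/12.0 = 0.5917, W₁ = 1/(12.0-7.1) = 0.20408
System 2: ρ₂ = 7.1/16.1 = 0.4410, W₂ = 1/(16.1-7.1) = 0.11111
Improvement: (W₁-W₂)/W₁ = (0.20408-0.11111)/0.20408 = 45.56%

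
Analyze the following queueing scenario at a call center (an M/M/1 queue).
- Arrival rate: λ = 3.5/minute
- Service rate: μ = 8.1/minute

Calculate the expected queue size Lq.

ρ = λ/μ = 3.5/8.1 = 0.4321
For M/M/1: Lq = λ²/(μ(μ-λ))
Lq = 12.25/(8.1 × 4.60)
Lq = 0.3288 calls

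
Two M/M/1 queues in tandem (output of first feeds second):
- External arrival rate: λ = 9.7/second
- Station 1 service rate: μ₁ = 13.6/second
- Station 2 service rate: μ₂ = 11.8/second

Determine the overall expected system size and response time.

By Jackson's theorem, each station behaves as independent M/M/1.
Station 1: ρ₁ = 9.7/13.6 = 0.7132, L₁ = ρ₁/(1-ρ₁) = λ/(μ₁-λ) = 9.7/3.90 = 2.4872
Station 2: ρ₂ = 9.7/11.8 = 0.8220, L₂ = ρ₂/(1-ρ₂) = λ/(μ₂-λ) = 9.7/2.10 = 4.6190
Total: L = L₁ + L₂ = 2.4872 + 4.6190 = 7.1062
W = L/λ = 7.1062/9.7 = 0.7326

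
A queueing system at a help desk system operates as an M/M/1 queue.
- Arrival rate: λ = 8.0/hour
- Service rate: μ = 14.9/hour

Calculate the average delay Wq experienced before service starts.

First, compute utilization: ρ = λ/μ = 8.0/14.9 = 0.5369
For M/M/1: Wq = λ/(μ(μ-λ))
Wq = 8.0/(14.9 × (14.9-8.0))
Wq = 8.0/(14.9 × 6.90)
Wq = 0.07781 hours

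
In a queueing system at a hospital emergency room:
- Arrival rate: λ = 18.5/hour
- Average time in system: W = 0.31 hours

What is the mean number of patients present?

Little's Law: L = λW
L = 18.5 × 0.31 = 5.7350 patients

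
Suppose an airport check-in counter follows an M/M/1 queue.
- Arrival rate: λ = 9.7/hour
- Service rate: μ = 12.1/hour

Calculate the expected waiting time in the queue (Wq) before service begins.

First, compute utilization: ρ = λ/μ = 9.7/12.1 = 0.8017
For M/M/1: Wq = λ/(μ(μ-λ))
Wq = 9.7/(12.1 × (12.1-9.7))
Wq = 9.7/(12.1 × 2.40)
Wq = 0.3340 hours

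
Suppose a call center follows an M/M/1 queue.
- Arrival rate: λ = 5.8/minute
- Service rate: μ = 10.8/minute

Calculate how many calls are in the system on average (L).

ρ = λ/μ = 5.8/10.8 = 0.5370
For M/M/1: L = λ/(μ-λ)
L = 5.8/(10.8-5.8) = 5.8/5.00
L = 1.1600 calls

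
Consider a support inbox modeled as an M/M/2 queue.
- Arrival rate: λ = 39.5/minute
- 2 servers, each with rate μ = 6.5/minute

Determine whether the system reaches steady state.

Stability requires ρ = λ/(cμ) < 1
ρ = 39.5/(2 × 6.5) = 39.5/13.00 = 3.0385
Since 3.0385 ≥ 1, the system is UNSTABLE.
Need c > λ/μ = 39.5/6.5 = 6.08.
Minimum servers needed: c = 7.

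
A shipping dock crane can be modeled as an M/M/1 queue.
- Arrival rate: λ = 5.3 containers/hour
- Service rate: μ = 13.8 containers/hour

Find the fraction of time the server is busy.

Server utilization: ρ = λ/μ
ρ = 5.3/13.8 = 0.3841
The server is busy 38.41% of the time.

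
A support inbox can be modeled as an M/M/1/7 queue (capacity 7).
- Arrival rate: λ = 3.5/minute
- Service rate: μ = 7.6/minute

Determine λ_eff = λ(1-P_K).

ρ = λ/μ = 3.5/7.6 = 0.460526
P₀ = (1-ρ)/(1-ρ^(K+1)) = (1-0.460526)/(1-0.460526^8) = 0.5395/0.9980 = 0.5406
P_K = P₀×ρ^K = 0.5406 × 0.460526^7 = 0.5406 × 0.004393 = 0.002375
λ_eff = λ(1-P_K) = 3.5 × (1 - 0.002375) = 3.5 × 0.99762 = 3.4917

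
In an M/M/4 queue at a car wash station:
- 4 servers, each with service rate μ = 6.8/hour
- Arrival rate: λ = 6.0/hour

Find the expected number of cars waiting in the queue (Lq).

Traffic intensity: ρ = λ/(cμ) = 6.0/(4×6.8) = 0.2206
Since ρ = 0.2206 < 1, system is stable.
Offered load a = λ/μ = cρ = 6.0/6.8 = 0.8824
P₀ = [ Σₙ₌₀^3 aⁿ/n! + a^4/(4!(1-ρ)) ]⁻¹
Σ = a^0/0! + a^1/1! + a^2/2! + a^3/3! = 1.0000 + 0.88235 + 0.38927 + 0.11449 = 2.3861
a^4/(4!(1-ρ)) = 0.6061/(24 × 0.7794) = 0.03240
P₀ = 1/(2.3861 + 0.03240) = 0.4135
Lq = P₀·a^4·ρ / (4!(1-ρ)²) = 0.4135 × 0.6061 × 0.2206 / (24 × 0.6075) = 0.003792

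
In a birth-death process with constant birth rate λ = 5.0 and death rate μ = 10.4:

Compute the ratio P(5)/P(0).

For constant rates: P(n)/P(0) = (λ/μ)^n
P(5)/P(0) = (5.0/10.4)^5 = 0.4808^5 = 0.02569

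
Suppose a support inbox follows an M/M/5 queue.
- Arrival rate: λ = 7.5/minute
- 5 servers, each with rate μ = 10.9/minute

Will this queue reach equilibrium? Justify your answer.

Stability requires ρ = λ/(cμ) < 1
ρ = 7.5/(5 × 10.9) = 7.5/54.50 = 0.1376
Since 0.1376 < 1, the system is STABLE.
The servers are busy 13.76% of the time.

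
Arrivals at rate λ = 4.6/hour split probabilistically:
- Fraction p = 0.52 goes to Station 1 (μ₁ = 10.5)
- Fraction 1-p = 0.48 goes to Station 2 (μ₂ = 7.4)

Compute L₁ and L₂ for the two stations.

Effective rates: λ₁ = 4.6×0.52 = 2.392, λ₂ = 4.6×0.48 = 2.208
Station 1: ρ₁ = 2.392/10.5 = 0.2278, L₁ = ρ₁/(1-ρ₁) = 0.2278/(1-0.2278) = 0.2950
Station 2: ρ₂ = 2.208/7.4 = 0.2984, L₂ = ρ₂/(1-ρ₂) = 0.2984/(1-0.2984) = 0.4253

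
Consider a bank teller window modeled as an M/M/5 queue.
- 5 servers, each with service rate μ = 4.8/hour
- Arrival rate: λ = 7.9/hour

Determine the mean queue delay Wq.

Traffic intensity: ρ = λ/(cμ) = 7.9/(5×4.8) = 0.3292
Since ρ = 0.3292 < 1, system is stable.
Offered load a = λ/μ = cρ = 7.9/4.8 = 1.6458
P₀ = [ Σₙ₌₀^4 aⁿ/n! + a^5/(5!(1-ρ)) ]⁻¹
Σ = a^0/0! + a^1/1! + a^2/2! + a^3/3! + a^4/4! = 1.0000 + 1.6458 + 1.3544 + 0.74303 + 0.30573 = 5.0490
a^5/(5!(1-ρ)) = 12.0762/(120 × 0.6708) = 0.1500
P₀ = 1/(5.0490 + 0.1500) = 0.1923
Lq = P₀·a^5·ρ / (5!(1-ρ)²) = 0.1923 × 12.0762 × 0.3292 / (120 × 0.4500) = 0.01416
Wq = Lq/λ = 0.01416/7.9 = 0.001792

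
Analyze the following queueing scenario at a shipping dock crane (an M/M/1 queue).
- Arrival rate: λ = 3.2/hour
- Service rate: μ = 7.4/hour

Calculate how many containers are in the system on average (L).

ρ = λ/μ = 3.2/7.4 = 0.4324
For M/M/1: L = λ/(μ-λ)
L = 3.2/(7.4-3.2) = 3.2/4.20
L = 0.7619 containers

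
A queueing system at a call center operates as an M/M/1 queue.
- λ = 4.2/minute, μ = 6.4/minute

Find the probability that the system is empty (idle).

ρ = λ/μ = 4.2/6.4 = 0.6562
P(0) = 1 - ρ = 1 - 0.6562 = 0.3438
The server is idle 34.38% of the time.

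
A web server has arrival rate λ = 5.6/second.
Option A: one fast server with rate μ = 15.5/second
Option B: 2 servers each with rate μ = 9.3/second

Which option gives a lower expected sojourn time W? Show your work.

Option A: single server μ = 15.5 (M/M/1)
  ρ_A = 5.6/15.5 = 0.3613
  W_A = 1/(μ-λ) = 1/(15.5-5.6) = 1/9.90 = 0.1010

Option B: 2 servers μ = 9.3 (M/M/2)
  ρ_B = λ/(cμ) = 5.6/(2×9.3) = 0.3011
  Offered load a = λ/μ = cρ = 5.6/9.3 = 0.6022
  P₀ = [ Σₙ₌₀^1 aⁿ/n! + a^2/(2!(1-ρ)) ]⁻¹
  Σ = a^0/0! + a^1/1! = 1.0000 + 0.6022 = 1.6022
  a^2/(2!(1-ρ)) = 0.3626/(2 × 0.6989) = 0.2594
  P₀ = 1/(1.6022 + 0.2594) = 0.5372
  Lq = P₀·a^2·ρ / (2!(1-ρ)²) = 0.53719 × 0.36259 × 0.30108 / (2 × 0.48850) = 0.06002
  Wq_B = Lq/λ = 0.06002/5.6 = 0.01072
  W_B = Wq_B + 1/μ = 0.01072 + 0.1075 = 0.1182

Since W_A = 0.1010 < W_B = 0.1182, Option A (single fast server) has the shorter time in system.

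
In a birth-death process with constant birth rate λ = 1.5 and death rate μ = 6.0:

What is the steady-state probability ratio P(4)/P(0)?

For constant rates: P(n)/P(0) = (λ/μ)^n
P(4)/P(0) = (1.5/6.0)^4 = 0.2500^4 = 0.003906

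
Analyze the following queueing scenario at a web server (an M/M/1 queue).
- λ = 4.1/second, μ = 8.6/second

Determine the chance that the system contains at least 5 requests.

ρ = λ/μ = 4.1/8.6 = 0.47674
P(N ≥ n) = ρⁿ
P(N ≥ 5) = 0.47674^5
P(N ≥ 5) = 0.02463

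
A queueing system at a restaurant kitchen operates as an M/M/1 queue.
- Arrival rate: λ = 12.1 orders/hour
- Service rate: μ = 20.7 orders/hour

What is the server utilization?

Server utilization: ρ = λ/μ
ρ = 12.1/20.7 = 0.5845
The server is busy 58.45% of the time.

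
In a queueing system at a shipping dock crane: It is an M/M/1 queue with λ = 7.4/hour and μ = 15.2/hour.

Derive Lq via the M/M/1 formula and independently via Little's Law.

Method 1 (direct): Lq = λ²/(μ(μ-λ)) = 54.76/(15.2 × 7.80) = 0.4619

Method 2 (Little's Law):
W = 1/(μ-λ) = 1/7.80 = 0.12821
Wq = W - 1/μ = 0.12821 - 0.065789 = 0.06242
Lq = λWq = 7.4 × 0.06242 = 0.4619 ✔ (matches Method 1)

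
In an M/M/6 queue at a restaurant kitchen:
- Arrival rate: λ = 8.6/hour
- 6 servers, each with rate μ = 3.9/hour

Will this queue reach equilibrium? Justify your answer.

Stability requires ρ = λ/(cμ) < 1
ρ = 8.6/(6 × 3.9) = 8.6/23.40 = 0.3675
Since 0.3675 < 1, the system is STABLE.
The servers are busy 36.75% of the time.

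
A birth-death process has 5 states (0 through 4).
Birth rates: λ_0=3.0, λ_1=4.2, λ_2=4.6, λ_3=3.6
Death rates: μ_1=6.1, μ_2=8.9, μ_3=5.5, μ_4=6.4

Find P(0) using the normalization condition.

Ratios P(n)/P(0) = (λ₀···λₙ₋₁)/(μ₁···μₙ):
P(1)/P(0) = (3.0)/(6.1) = 0.4918
P(2)/P(0) = (3.0×4.2)/(6.1×8.9) = 0.2321
P(3)/P(0) = (3.0×4.2×4.6)/(6.1×8.9×5.5) = 0.1941
P(4)/P(0) = (3.0×4.2×4.6×3.6)/(6.1×8.9×5.5×6.4) = 0.1092

Normalization: ∑ P(n) = 1
P(0) × (1.0000 + 0.4918 + 0.2321 + 0.1941 + 0.1092) = 1
P(0) × 2.0272 = 1
P(0) = 1/2.0272 = 0.4933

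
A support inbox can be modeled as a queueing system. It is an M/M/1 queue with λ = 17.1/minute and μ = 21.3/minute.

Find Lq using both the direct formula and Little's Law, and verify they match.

Method 1 (direct): Lq = λ²/(μ(μ-λ)) = 292.41/(21.3 × 4.20) = 3.2686

Method 2 (Little's Law):
W = 1/(μ-λ) = 1/4.20 = 0.238095
Wq = W - 1/μ = 0.238095 - 0.0469484 = 0.191147
Lq = λWq = 17.1 × 0.191147 = 3.2686 ✔ (matches Method 1)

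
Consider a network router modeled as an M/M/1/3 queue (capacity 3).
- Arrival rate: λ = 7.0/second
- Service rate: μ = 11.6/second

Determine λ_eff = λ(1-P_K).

ρ = λ/μ = 7.0/11.6 = 0.60345
P₀ = (1-ρ)/(1-ρ^(K+1)) = (1-0.60345)/(1-0.60345^4) = 0.39655/0.86739 = 0.4572
P_K = P₀×ρ^K = 0.45717 × 0.60345^3 = 0.45717 × 0.21975 = 0.1005
λ_eff = λ(1-P_K) = 7.0 × (1 - 0.10046) = 7.0 × 0.89954 = 6.2968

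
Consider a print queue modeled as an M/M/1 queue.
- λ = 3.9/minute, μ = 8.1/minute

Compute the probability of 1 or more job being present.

ρ = λ/μ = 3.9/8.1 = 0.4815
P(N ≥ n) = ρⁿ
P(N ≥ 1) = 0.4815^1
P(N ≥ 1) = 0.4815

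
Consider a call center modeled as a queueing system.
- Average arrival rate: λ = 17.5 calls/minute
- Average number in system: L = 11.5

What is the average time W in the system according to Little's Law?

Little's Law: L = λW, so W = L/λ
W = 11.5/17.5 = 0.6571 minutes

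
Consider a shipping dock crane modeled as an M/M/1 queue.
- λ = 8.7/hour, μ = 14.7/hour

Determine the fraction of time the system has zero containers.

ρ = λ/μ = 8.7/14.7 = 0.5918
P(0) = 1 - ρ = 1 - 0.5918 = 0.4082
The server is idle 40.82% of the time.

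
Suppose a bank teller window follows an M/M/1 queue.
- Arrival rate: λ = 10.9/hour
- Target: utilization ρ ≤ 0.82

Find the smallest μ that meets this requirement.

ρ = λ/μ, so μ = λ/ρ
μ ≥ 10.9/0.82 = 13.2927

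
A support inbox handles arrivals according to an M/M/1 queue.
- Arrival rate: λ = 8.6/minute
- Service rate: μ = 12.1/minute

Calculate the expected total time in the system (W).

First, compute utilization: ρ = λ/μ = 8.6/12.1 = 0.7107
For M/M/1: W = 1/(μ-λ)
W = 1/(12.1-8.6) = 1/3.50
W = 0.2857 minutes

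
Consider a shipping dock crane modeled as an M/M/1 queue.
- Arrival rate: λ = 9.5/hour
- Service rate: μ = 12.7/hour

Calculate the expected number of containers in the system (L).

ρ = λ/μ = 9.5/12.7 = 0.7480
For M/M/1: L = λ/(μ-λ)
L = 9.5/(12.7-9.5) = 9.5/3.20
L = 2.9688 containers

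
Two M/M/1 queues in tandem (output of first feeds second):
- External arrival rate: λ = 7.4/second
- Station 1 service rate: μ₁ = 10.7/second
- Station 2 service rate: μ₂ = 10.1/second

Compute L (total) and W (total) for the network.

By Jackson's theorem, each station behaves as independent M/M/1.
Station 1: ρ₁ = 7.4/10.7 = 0.6916, L₁ = ρ₁/(1-ρ₁) = λ/(μ₁-λ) = 7.4/3.30 = 2.24242
Station 2: ρ₂ = 7.4/10.1 = 0.7327, L₂ = ρ₂/(1-ρ₂) = λ/(μ₂-λ) = 7.4/2.70 = 2.74074
Total: L = L₁ + L₂ = 2.24242 + 2.74074 = 4.9832
W = L/λ = 4.9832/7.4 = 0.6734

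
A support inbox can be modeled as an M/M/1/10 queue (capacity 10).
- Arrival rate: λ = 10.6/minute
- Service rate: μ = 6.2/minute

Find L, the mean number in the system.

ρ = λ/μ = 10.6/6.2 = 1.709677
P₀ = (1-ρ)/(1-ρ^(K+1)) = (1-1.709677)/(1-1.709677^11) = -0.7097/-363.7999 = 0.001951
P_K = P₀×ρ^K = 0.0019507 × 1.709677^10 = 0.0019507 × 213.3736 = 0.4162
L = ρ[1 - (K+1)ρ^K + Kρ^(K+1)] / [(1-ρ)(1-ρ^(K+1))]
L = 1.709677 × (1 - 11×213.3736 + 10×364.7999) / ((1 - 1.709677) × (1 - 364.7999)) = 8.6211 emails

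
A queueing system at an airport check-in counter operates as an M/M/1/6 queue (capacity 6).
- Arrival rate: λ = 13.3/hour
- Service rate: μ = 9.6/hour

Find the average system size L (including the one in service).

ρ = λ/μ = 13.3/9.6 = 1.3854
P₀ = (1-ρ)/(1-ρ^(K+1)) = (1-1.3854)/(1-1.3854^7) = -0.3854/-8.7955 = 0.04382
P_K = P₀×ρ^K = 0.04382 × 1.3854^6 = 0.04382 × 7.0705 = 0.3098
L = ρ[1 - (K+1)ρ^K + Kρ^(K+1)] / [(1-ρ)(1-ρ^(K+1))]
L = 1.3854 × (1 - 7×7.0705 + 6×9.7955) / ((1 - 1.3854) × (1 - 9.7955)) = 4.2012 passengers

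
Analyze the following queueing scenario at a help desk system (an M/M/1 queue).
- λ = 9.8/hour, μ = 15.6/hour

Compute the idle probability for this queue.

ρ = λ/μ = 9.8/15.6 = 0.6282
P(0) = 1 - ρ = 1 - 0.6282 = 0.3718
The server is idle 37.18% of the time.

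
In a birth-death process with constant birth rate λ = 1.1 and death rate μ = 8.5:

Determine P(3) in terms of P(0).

For constant rates: P(n)/P(0) = (λ/μ)^n
P(3)/P(0) = (1.1/8.5)^3 = 0.1294^3 = 0.002167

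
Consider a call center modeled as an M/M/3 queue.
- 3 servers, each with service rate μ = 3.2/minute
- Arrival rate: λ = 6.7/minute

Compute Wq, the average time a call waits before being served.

Traffic intensity: ρ = λ/(cμ) = 6.7/(3×3.2) = 0.6979
Since ρ = 0.6979 < 1, system is stable.
Offered load a = λ/μ = cρ = 6.7/3.2 = 2.0938
P₀ = [ Σₙ₌₀^2 aⁿ/n! + a^3/(3!(1-ρ)) ]⁻¹
Σ = a^0/0! + a^1/1! + a^2/2! = 1.00000 + 2.09375 + 2.19189 = 5.2856
a^3/(3!(1-ρ)) = 9.17856/(6 × 0.302083) = 5.0640
P₀ = 1/(5.2856 + 5.0640) = 0.09662
Lq = P₀·a^3·ρ / (3!(1-ρ)²) = 0.096621 × 9.1786 × 0.69792 / (6 × 0.091254) = 1.1304
Wq = Lq/λ = 1.1304/6.7 = 0.1687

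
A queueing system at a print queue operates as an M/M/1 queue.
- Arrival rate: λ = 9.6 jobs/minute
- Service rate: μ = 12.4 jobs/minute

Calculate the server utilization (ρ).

Server utilization: ρ = λ/μ
ρ = 9.6/12.4 = 0.7742
The server is busy 77.42% of the time.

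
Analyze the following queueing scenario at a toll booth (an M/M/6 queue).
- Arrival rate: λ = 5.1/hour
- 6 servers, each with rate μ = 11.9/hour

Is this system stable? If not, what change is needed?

Stability requires ρ = λ/(cμ) < 1
ρ = 5.1/(6 × 11.9) = 5.1/71.40 = 0.07143
Since 0.07143 < 1, the system is STABLE.
The servers are busy 7.14% of the time.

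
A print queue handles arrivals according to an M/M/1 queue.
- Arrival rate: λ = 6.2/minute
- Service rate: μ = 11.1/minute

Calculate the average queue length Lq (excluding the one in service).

ρ = λ/μ = 6.2/11.1 = 0.5586
For M/M/1: Lq = λ²/(μ(μ-λ))
Lq = 38.44/(11.1 × 4.90)
Lq = 0.7067 jobs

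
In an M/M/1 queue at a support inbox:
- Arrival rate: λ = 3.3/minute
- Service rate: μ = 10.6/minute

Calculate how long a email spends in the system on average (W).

First, compute utilization: ρ = λ/μ = 3.3/10.6 = 0.3113
For M/M/1: W = 1/(μ-λ)
W = 1/(10.6-3.3) = 1/7.30
W = 0.1370 minutes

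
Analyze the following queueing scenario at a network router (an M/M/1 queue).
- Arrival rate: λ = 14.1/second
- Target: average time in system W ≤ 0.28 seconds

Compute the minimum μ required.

For M/M/1: W = 1/(μ-λ)
Need W ≤ 0.28, so 1/(μ-λ) ≤ 0.28
μ - λ ≥ 1/0.28 = 3.5714
μ ≥ 14.1 + 3.5714 = 17.6714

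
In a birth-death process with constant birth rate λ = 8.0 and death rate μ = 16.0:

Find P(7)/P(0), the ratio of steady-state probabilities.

For constant rates: P(n)/P(0) = (λ/μ)^n
P(7)/P(0) = (8.0/16.0)^7 = 0.5000^7 = 0.007812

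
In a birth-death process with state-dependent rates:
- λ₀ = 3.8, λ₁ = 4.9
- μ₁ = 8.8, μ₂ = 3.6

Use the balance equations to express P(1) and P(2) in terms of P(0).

Balance equations:
State 0: λ₀P₀ = μ₁P₁ → P₁ = (λ₀/μ₁)P₀ = (3.8/8.8)P₀ = 0.4318P₀
State 1: P₂ = (λ₀λ₁)/(μ₁μ₂)P₀ = (3.8×4.9)/(8.8×3.6)P₀ = 0.5878P₀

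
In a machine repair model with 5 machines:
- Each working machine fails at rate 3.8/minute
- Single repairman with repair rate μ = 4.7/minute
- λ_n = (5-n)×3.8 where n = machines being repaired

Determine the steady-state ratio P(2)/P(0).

P(2)/P(0) = ∏_{i=0}^{2-1} λ_i/μ_{i+1}
= (5-0)×3.8/4.7 × (5-1)×3.8/4.7
= 13.0738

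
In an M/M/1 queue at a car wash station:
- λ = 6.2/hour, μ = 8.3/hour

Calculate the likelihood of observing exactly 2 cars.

ρ = λ/μ = 6.2/8.3 = 0.7470
P(n) = (1-ρ)ρⁿ
P(2) = (1-0.7470) × 0.7470^2
P(2) = 0.2530 × 0.5580
P(2) = 0.1412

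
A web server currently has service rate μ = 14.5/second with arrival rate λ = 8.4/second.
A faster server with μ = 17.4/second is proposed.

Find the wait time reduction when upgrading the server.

System 1: ρ₁ = 8.4/14.5 = 0.5793, W₁ = 1/(14.5-8.4) = 0.16393
System 2: ρ₂ = 8.4/17.4 = 0.4828, W₂ = 1/(17.4-8.4) = 0.11111
Improvement: (W₁-W₂)/W₁ = (0.16393-0.11111)/0.16393 = 32.22%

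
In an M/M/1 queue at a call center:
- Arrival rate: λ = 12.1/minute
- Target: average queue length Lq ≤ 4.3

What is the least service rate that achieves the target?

For M/M/1: Lq = λ²/(μ(μ-λ))
Need Lq ≤ 4.3, i.e. μ(μ-λ) ≥ λ²/4.3
μ² - 12.1μ - 146.41/4.3 ≥ 0  →  μ² - 12.1μ - 34.048837 ≥ 0
Quadratic formula (positive root): μ = [λ + √(λ² + 4×34.048837)]/2
Discriminant: 146.41 + 4×34.048837 = 282.6053, √282.6053 = 16.8109
μ ≥ (12.1 + 16.8109)/2 = 14.4554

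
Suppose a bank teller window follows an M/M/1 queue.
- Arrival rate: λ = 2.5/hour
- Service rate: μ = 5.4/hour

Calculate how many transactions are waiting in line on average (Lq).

ρ = λ/μ = 2.5/5.4 = 0.4630
For M/M/1: Lq = λ²/(μ(μ-λ))
Lq = 6.25/(5.4 × 2.90)
Lq = 0.3991 transactions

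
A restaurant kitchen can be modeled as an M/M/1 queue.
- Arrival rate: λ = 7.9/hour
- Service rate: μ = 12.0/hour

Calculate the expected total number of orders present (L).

ρ = λ/μ = 7.9/12.0 = 0.6583
For M/M/1: L = λ/(μ-λ)
L = 7.9/(12.0-7.9) = 7.9/4.10
L = 1.9268 orders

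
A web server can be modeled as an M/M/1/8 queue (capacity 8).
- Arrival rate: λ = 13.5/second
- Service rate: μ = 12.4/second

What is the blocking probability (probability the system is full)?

ρ = λ/μ = 13.5/12.4 = 1.08871
P₀ = (1-ρ)/(1-ρ^(K+1)) = (1-1.08871)/(1-1.08871^9) = -0.0887100/-1.14887 = 0.07722
P_K = P₀×ρ^K = 0.07722 × 1.08871^8 = 0.07722 × 1.9738 = 0.1524
Blocking probability = 15.24%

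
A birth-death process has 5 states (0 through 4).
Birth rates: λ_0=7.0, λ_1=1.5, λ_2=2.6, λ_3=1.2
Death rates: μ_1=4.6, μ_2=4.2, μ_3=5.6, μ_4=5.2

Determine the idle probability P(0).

Ratios P(n)/P(0) = (λ₀···λₙ₋₁)/(μ₁···μₙ):
P(1)/P(0) = (7.0)/(4.6) = 1.52174
P(2)/P(0) = (7.0×1.5)/(4.6×4.2) = 0.543478
P(3)/P(0) = (7.0×1.5×2.6)/(4.6×4.2×5.6) = 0.252329
P(4)/P(0) = (7.0×1.5×2.6×1.2)/(4.6×4.2×5.6×5.2) = 0.0582298

Normalization: ∑ P(n) = 1
P(0) × (1.00000 + 1.52174 + 0.543478 + 0.252329 + 0.0582298) = 1
P(0) × 3.3758 = 1
P(0) = 1/3.3758 = 0.2962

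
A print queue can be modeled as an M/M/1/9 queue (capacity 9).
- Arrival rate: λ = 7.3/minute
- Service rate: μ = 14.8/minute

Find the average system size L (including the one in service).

ρ = λ/μ = 7.3/14.8 = 0.49324
P₀ = (1-ρ)/(1-ρ^(K+1)) = (1-0.49324)/(1-0.49324^10) = 0.50676/0.99915 = 0.5072
P_K = P₀×ρ^K = 0.5072 × 0.49324^9 = 0.5072 × 0.001728 = 0.0008764
L = ρ[1 - (K+1)ρ^K + Kρ^(K+1)] / [(1-ρ)(1-ρ^(K+1))]
L = 0.49324 × (1 - 10×0.001728 + 9×0.0008523) / ((1 - 0.49324) × (1 - 0.0008523)) = 0.9648 jobs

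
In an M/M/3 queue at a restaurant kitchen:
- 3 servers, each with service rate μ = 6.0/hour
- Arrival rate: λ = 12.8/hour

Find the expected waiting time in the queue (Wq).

Traffic intensity: ρ = λ/(cμ) = 12.8/(3×6.0) = 0.7111
Since ρ = 0.7111 < 1, system is stable.
Offered load a = λ/μ = cρ = 12.8/6.0 = 2.1333
P₀ = [ Σₙ₌₀^2 aⁿ/n! + a^3/(3!(1-ρ)) ]⁻¹
Σ = a^0/0! + a^1/1! + a^2/2! = 1.0000 + 2.1333 + 2.2756 = 5.4089
a^3/(3!(1-ρ)) = 9.70904/(6 × 0.288889) = 5.6014
P₀ = 1/(5.4089 + 5.6014) = 0.09082
Lq = P₀·a^3·ρ / (3!(1-ρ)²) = 0.090824 × 9.7090 × 0.71111 / (6 × 0.083457) = 1.2523
Wq = Lq/λ = 1.252285/12.8 = 0.09783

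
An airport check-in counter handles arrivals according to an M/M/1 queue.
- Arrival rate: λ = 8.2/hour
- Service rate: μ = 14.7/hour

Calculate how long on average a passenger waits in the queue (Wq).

First, compute utilization: ρ = λ/μ = 8.2/14.7 = 0.5578
For M/M/1: Wq = λ/(μ(μ-λ))
Wq = 8.2/(14.7 × (14.7-8.2))
Wq = 8.2/(14.7 × 6.50)
Wq = 0.08582 hours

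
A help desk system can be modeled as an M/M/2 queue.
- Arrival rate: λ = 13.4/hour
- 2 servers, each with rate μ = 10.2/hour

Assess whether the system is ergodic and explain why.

Stability requires ρ = λ/(cμ) < 1
ρ = 13.4/(2 × 10.2) = 13.4/20.40 = 0.6569
Since 0.6569 < 1, the system is STABLE.
The servers are busy 65.69% of the time.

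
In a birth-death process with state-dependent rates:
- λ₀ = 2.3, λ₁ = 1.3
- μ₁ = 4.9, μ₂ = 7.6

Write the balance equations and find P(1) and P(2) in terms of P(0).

Balance equations:
State 0: λ₀P₀ = μ₁P₁ → P₁ = (λ₀/μ₁)P₀ = (2.3/4.9)P₀ = 0.4694P₀
State 1: P₂ = (λ₀λ₁)/(μ₁μ₂)P₀ = (2.3×1.3)/(4.9×7.6)P₀ = 0.08029P₀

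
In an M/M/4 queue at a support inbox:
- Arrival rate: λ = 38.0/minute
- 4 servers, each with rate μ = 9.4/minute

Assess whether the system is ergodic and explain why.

Stability requires ρ = λ/(cμ) < 1
ρ = 38.0/(4 × 9.4) = 38.0/37.60 = 1.0106
Since 1.0106 ≥ 1, the system is UNSTABLE.
Need c > λ/μ = 38.0/9.4 = 4.04.
Minimum servers needed: c = 5.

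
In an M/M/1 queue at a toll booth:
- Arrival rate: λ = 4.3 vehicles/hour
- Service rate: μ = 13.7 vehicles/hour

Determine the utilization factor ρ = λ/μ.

Server utilization: ρ = λ/μ
ρ = 4.3/13.7 = 0.3139
The server is busy 31.39% of the time.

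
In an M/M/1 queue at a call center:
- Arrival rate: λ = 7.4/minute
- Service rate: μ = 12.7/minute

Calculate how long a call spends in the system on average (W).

First, compute utilization: ρ = λ/μ = 7.4/12.7 = 0.5827
For M/M/1: W = 1/(μ-λ)
W = 1/(12.7-7.4) = 1/5.30
W = 0.1887 minutes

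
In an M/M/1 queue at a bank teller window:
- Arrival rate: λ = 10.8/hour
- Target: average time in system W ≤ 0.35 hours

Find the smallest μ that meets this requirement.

For M/M/1: W = 1/(μ-λ)
Need W ≤ 0.35, so 1/(μ-λ) ≤ 0.35
μ - λ ≥ 1/0.35 = 2.8571
μ ≥ 10.8 + 2.8571 = 13.6571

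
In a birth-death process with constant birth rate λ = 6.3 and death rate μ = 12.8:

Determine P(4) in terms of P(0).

For constant rates: P(n)/P(0) = (λ/μ)^n
P(4)/P(0) = (6.3/12.8)^4 = 0.492187^4 = 0.05868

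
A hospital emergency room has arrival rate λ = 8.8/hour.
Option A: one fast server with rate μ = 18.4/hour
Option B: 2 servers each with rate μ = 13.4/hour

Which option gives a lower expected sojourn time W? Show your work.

Option A: single server μ = 18.4 (M/M/1)
  ρ_A = 8.8/18.4 = 0.4783
  W_A = 1/(μ-λ) = 1/(18.4-8.8) = 1/9.60 = 0.1042

Option B: 2 servers μ = 13.4 (M/M/2)
  ρ_B = λ/(cμ) = 8.8/(2×13.4) = 0.3284
  Offered load a = λ/μ = cρ = 8.8/13.4 = 0.6567
  P₀ = [ Σₙ₌₀^1 aⁿ/n! + a^2/(2!(1-ρ)) ]⁻¹
  Σ = a^0/0! + a^1/1! = 1.0000 + 0.6567 = 1.6567
  a^2/(2!(1-ρ)) = 0.4313/(2 × 0.6716) = 0.3211
  P₀ = 1/(1.6567 + 0.3211) = 0.5056
  Lq = P₀·a^2·ρ / (2!(1-ρ)²) = 0.505618 × 0.431276 × 0.328358 / (2 × 0.451103) = 0.07936
  Wq_B = Lq/λ = 0.079363/8.8 = 0.009019
  W_B = Wq_B + 1/μ = 0.009019 + 0.07463 = 0.08365

Since W_B = 0.08365 < W_A = 0.1042, Option B (multiple servers) has the shorter time in system.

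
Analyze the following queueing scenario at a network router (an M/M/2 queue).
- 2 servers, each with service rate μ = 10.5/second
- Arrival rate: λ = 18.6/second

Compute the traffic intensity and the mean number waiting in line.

Traffic intensity: ρ = λ/(cμ) = 18.6/(2×10.5) = 0.8857
Since ρ = 0.8857 < 1, system is stable.
Offered load a = λ/μ = cρ = 18.6/10.5 = 1.7714
P₀ = [ Σₙ₌₀^1 aⁿ/n! + a^2/(2!(1-ρ)) ]⁻¹
Σ = a^0/0! + a^1/1! = 1.0000 + 1.7714 = 2.7714
a^2/(2!(1-ρ)) = 3.137959/(2 × 0.1142857) = 13.7286
P₀ = 1/(2.7714 + 13.7286) = 0.06061
Lq = P₀·a^2·ρ / (2!(1-ρ)²) = 0.0606061 × 3.13796 × 0.885714 / (2 × 0.0130612) = 6.4483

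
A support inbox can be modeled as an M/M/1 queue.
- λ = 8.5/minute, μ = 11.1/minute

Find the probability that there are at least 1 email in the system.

ρ = λ/μ = 8.5/11.1 = 0.7658
P(N ≥ n) = ρⁿ
P(N ≥ 1) = 0.7658^1
P(N ≥ 1) = 0.7658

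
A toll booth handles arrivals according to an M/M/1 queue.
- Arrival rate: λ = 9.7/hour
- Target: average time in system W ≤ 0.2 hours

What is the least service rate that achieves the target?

For M/M/1: W = 1/(μ-λ)
Need W ≤ 0.2, so 1/(μ-λ) ≤ 0.2
μ - λ ≥ 1/0.2 = 5.0000
μ ≥ 9.7 + 5.0000 = 14.7000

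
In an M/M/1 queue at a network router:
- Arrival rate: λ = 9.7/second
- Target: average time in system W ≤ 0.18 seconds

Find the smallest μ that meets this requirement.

For M/M/1: W = 1/(μ-λ)
Need W ≤ 0.18, so 1/(μ-λ) ≤ 0.18
μ - λ ≥ 1/0.18 = 5.5556
μ ≥ 9.7 + 5.5556 = 15.2556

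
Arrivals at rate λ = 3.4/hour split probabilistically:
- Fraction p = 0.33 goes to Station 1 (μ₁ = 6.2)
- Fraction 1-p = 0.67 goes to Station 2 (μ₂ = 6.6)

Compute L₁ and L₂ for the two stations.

Effective rates: λ₁ = 3.4×0.33 = 1.122, λ₂ = 3.4×0.67 = 2.278
Station 1: ρ₁ = 1.122/6.2 = 0.1810, L₁ = ρ₁/(1-ρ₁) = 0.1810/(1-0.1810) = 0.2210
Station 2: ρ₂ = 2.278/6.6 = 0.34515, L₂ = ρ₂/(1-ρ₂) = 0.34515/(1-0.34515) = 0.5271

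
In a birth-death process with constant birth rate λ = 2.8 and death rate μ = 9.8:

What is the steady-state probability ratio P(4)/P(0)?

For constant rates: P(n)/P(0) = (λ/μ)^n
P(4)/P(0) = (2.8/9.8)^4 = 0.285714^4 = 0.006664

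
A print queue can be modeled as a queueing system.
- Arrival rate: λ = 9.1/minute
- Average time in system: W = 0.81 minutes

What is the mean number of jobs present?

Little's Law: L = λW
L = 9.1 × 0.81 = 7.3710 jobs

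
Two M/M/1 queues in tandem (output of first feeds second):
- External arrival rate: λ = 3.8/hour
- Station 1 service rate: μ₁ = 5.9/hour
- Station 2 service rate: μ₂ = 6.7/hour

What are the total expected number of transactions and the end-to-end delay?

By Jackson's theorem, each station behaves as independent M/M/1.
Station 1: ρ₁ = 3.8/5.9 = 0.6441, L₁ = ρ₁/(1-ρ₁) = λ/(μ₁-λ) = 3.8/2.10 = 1.80952
Station 2: ρ₂ = 3.8/6.7 = 0.5672, L₂ = ρ₂/(1-ρ₂) = λ/(μ₂-λ) = 3.8/2.90 = 1.31034
Total: L = L₁ + L₂ = 1.80952 + 1.31034 = 3.1199
W = L/λ = 3.1199/3.8 = 0.8210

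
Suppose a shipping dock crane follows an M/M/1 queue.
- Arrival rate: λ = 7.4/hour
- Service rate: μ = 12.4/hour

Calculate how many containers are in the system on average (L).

ρ = λ/μ = 7.4/12.4 = 0.5968
For M/M/1: L = λ/(μ-λ)
L = 7.4/(12.4-7.4) = 7.4/5.00
L = 1.4800 containers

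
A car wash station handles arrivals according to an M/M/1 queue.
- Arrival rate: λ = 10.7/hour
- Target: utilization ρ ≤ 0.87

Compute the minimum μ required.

ρ = λ/μ, so μ = λ/ρ
μ ≥ 10.7/0.87 = 12.2989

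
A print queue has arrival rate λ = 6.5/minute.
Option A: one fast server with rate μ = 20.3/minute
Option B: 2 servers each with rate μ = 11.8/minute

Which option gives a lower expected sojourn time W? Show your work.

Option A: single server μ = 20.3 (M/M/1)
  ρ_A = 6.5/20.3 = 0.3202
  W_A = 1/(μ-λ) = 1/(20.3-6.5) = 1/13.80 = 0.07246

Option B: 2 servers μ = 11.8 (M/M/2)
  ρ_B = λ/(cμ) = 6.5/(2×11.8) = 0.2754
  Offered load a = λ/μ = cρ = 6.5/11.8 = 0.5508
  P₀ = [ Σₙ₌₀^1 aⁿ/n! + a^2/(2!(1-ρ)) ]⁻¹
  Σ = a^0/0! + a^1/1! = 1.0000 + 0.5508 = 1.5508
  a^2/(2!(1-ρ)) = 0.3034/(2 × 0.7246) = 0.2094
  P₀ = 1/(1.5508 + 0.2094) = 0.5681
  Lq = P₀·a^2·ρ / (2!(1-ρ)²) = 0.56811 × 0.30343 × 0.27542 / (2 × 0.52501) = 0.04522
  Wq_B = Lq/λ = 0.0452163/6.5 = 0.0069564
  W_B = Wq_B + 1/μ = 0.0069564 + 0.084746 = 0.09170

Since W_A = 0.07246 < W_B = 0.09170, Option A (single fast server) has the shorter time in system.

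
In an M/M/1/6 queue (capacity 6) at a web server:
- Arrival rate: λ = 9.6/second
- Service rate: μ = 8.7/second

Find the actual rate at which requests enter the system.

ρ = λ/μ = 9.6/8.7 = 1.10345
P₀ = (1-ρ)/(1-ρ^(K+1)) = (1-1.10345)/(1-1.10345^7) = -0.1035/-0.9919 = 0.1043
P_K = P₀×ρ^K = 0.1043 × 1.10345^6 = 0.1043 × 1.8052 = 0.1883
λ_eff = λ(1-P_K) = 9.6 × (1 - 0.18827) = 9.6 × 0.81173 = 7.7926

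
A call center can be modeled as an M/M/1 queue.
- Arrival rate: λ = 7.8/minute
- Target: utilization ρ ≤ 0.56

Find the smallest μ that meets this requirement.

ρ = λ/μ, so μ = λ/ρ
μ ≥ 7.8/0.56 = 13.9286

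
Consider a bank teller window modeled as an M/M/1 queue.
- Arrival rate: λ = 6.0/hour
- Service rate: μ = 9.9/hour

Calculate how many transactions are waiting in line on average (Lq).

ρ = λ/μ = 6.0/9.9 = 0.6061
For M/M/1: Lq = λ²/(μ(μ-λ))
Lq = 36.00/(9.9 × 3.90)
Lq = 0.9324 transactions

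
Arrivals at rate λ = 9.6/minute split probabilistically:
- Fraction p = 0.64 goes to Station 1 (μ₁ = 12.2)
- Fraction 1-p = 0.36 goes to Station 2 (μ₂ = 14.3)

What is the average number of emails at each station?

Effective rates: λ₁ = 9.6×0.64 = 6.144, λ₂ = 9.6×0.36 = 3.456
Station 1: ρ₁ = 6.144/12.2 = 0.5036, L₁ = ρ₁/(1-ρ₁) = 0.5036/(1-0.5036) = 1.0145
Station 2: ρ₂ = 3.456/14.3 = 0.2417, L₂ = ρ₂/(1-ρ₂) = 0.2417/(1-0.2417) = 0.3187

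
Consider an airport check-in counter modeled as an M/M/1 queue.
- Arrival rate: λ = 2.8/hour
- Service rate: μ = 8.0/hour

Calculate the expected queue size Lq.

ρ = λ/μ = 2.8/8.0 = 0.3500
For M/M/1: Lq = λ²/(μ(μ-λ))
Lq = 7.84/(8.0 × 5.20)
Lq = 0.1885 passengers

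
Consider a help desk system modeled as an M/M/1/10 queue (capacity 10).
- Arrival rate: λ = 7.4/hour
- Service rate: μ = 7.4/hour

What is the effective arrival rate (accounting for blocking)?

ρ = λ/μ = 7.4/7.4 = 1 exactly.
With ρ = 1 the usual (1-ρ)/(1-ρ^(K+1)) form is 0/0; instead every state 0..K is equally likely.
P₀ = 1/(K+1) = 1/11 = 0.09091
P_K = P₀×ρ^K = P₀ = 0.09091
λ_eff = λ(1-P_K) = 7.4 × (1 - 0.09091) = 7.4 × 0.9091 = 6.7273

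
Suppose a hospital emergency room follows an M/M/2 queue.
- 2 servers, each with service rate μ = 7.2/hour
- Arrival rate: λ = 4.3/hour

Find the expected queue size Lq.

Traffic intensity: ρ = λ/(cμ) = 4.3/(2×7.2) = 0.2986
Since ρ = 0.2986 < 1, system is stable.
Offered load a = λ/μ = cρ = 4.3/7.2 = 0.5972
P₀ = [ Σₙ₌₀^1 aⁿ/n! + a^2/(2!(1-ρ)) ]⁻¹
Σ = a^0/0! + a^1/1! = 1.0000 + 0.5972 = 1.5972
a^2/(2!(1-ρ)) = 0.3567/(2 × 0.7014) = 0.2543
P₀ = 1/(1.5972 + 0.2543) = 0.5401
Lq = P₀·a^2·ρ / (2!(1-ρ)²) = 0.5401 × 0.3567 × 0.2986 / (2 × 0.4919) = 0.05847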